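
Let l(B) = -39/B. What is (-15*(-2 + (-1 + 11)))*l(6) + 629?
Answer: 1409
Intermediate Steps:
(-15*(-2 + (-1 + 11)))*l(6) + 629 = (-15*(-2 + (-1 + 11)))*(-39/6) + 629 = (-15*(-2 + 10))*(-39*⅙) + 629 = -15*8*(-13/2) + 629 = -120*(-13/2) + 629 = 780 + 629 = 1409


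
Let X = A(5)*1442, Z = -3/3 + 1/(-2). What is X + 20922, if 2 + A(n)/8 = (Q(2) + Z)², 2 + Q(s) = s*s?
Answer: 734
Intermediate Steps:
Z = -3/2 (Z = -3*⅓ + 1*(-½) = -1 - ½ = -3/2 ≈ -1.5000)
Q(s) = -2 + s² (Q(s) = -2 + s*s = -2 + s²)
A(n) = -14 (A(n) = -16 + 8*((-2 + 2²) - 3/2)² = -16 + 8*((-2 + 4) - 3/2)² = -16 + 8*(2 - 3/2)² = -16 + 8*(½)² = -16 + 8*(¼) = -16 + 2 = -14)
X = -20188 (X = -14*1442 = -20188)
X + 20922 = -20188 + 20922 = 734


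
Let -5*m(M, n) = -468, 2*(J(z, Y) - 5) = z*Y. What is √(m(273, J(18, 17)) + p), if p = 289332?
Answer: 6*√200990/5 ≈ 537.98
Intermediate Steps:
J(z, Y) = 5 + Y*z/2 (J(z, Y) = 5 + (z*Y)/2 = 5 + (Y*z)/2 = 5 + Y*z/2)
m(M, n) = 468/5 (m(M, n) = -⅕*(-468) = 468/5)
√(m(273, J(18, 17)) + p) = √(468/5 + 289332) = √(1447128/5) = 6*√200990/5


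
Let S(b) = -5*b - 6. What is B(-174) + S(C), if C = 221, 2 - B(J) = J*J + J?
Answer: -31211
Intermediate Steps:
B(J) = 2 - J - J**2 (B(J) = 2 - (J*J + J) = 2 - (J**2 + J) = 2 - (J + J**2) = 2 + (-J - J**2) = 2 - J - J**2)
S(b) = -6 - 5*b
B(-174) + S(C) = (2 - 1*(-174) - 1*(-174)**2) + (-6 - 5*221) = (2 + 174 - 1*30276) + (-6 - 1105) = (2 + 174 - 30276) - 1111 = -30100 - 1111 = -31211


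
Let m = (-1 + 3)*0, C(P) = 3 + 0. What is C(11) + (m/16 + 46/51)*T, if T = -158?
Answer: -7115/51 ≈ -139.51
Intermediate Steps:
C(P) = 3
m = 0 (m = 2*0 = 0)
C(11) + (m/16 + 46/51)*T = 3 + (0/16 + 46/51)*(-158) = 3 + (0*(1/16) + 46*(1/51))*(-158) = 3 + (0 + 46/51)*(-158) = 3 + (46/51)*(-158) = 3 - 7268/51 = -7115/51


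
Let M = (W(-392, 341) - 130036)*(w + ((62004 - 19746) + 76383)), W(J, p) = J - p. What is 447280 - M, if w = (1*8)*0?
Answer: 15515012209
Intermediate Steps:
w = 0 (w = 8*0 = 0)
M = -15514564929 (M = ((-392 - 1*341) - 130036)*(0 + ((62004 - 19746) + 76383)) = ((-392 - 341) - 130036)*(0 + (42258 + 76383)) = (-733 - 130036)*(0 + 118641) = -130769*118641 = -15514564929)
447280 - M = 447280 - 1*(-15514564929) = 447280 + 15514564929 = 15515012209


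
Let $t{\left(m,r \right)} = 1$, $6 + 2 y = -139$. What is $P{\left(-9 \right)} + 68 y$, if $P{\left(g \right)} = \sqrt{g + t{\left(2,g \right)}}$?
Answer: $-4930 + 2 i \sqrt{2} \approx -4930.0 + 2.8284 i$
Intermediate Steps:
$y = - \frac{145}{2}$ ($y = -3 + \frac{1}{2} \left(-139\right) = -3 - \frac{139}{2} = - \frac{145}{2} \approx -72.5$)
$P{\left(g \right)} = \sqrt{1 + g}$ ($P{\left(g \right)} = \sqrt{g + 1} = \sqrt{1 + g}$)
$P{\left(-9 \right)} + 68 y = \sqrt{1 - 9} + 68 \left(- \frac{145}{2}\right) = \sqrt{-8} - 4930 = 2 i \sqrt{2} - 4930 = -4930 + 2 i \sqrt{2}$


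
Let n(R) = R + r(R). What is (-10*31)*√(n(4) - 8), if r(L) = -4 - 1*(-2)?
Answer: -310*I*√6 ≈ -759.34*I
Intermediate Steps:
r(L) = -2 (r(L) = -4 + 2 = -2)
n(R) = -2 + R (n(R) = R - 2 = -2 + R)
(-10*31)*√(n(4) - 8) = (-10*31)*√((-2 + 4) - 8) = -310*√(2 - 8) = -310*I*√6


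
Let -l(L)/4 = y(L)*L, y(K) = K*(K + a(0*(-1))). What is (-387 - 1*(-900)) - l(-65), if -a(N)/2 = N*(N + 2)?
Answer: -1097987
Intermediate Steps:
a(N) = -2*N*(2 + N) (a(N) = -2*N*(N + 2) = -2*N*(2 + N))
y(K) = K² (y(K) = K*(K - 2*0*(-1)*(2 + 0*(-1))) = K*(K - 2*0*(2 + 0)) = K*(K - 2*0*2) = K*(K + 0) = K*K = K²)
l(L) = -4*L³ (l(L) = -4*L²*L = -4*L³)
(-387 - 1*(-900)) - l(-65) = (-387 - 1*(-900)) - (-4)*(-65)³ = (-387 + 900) - (-4)*(-274625) = 513 - 1*1098500 = 513 - 1098500 = -1097987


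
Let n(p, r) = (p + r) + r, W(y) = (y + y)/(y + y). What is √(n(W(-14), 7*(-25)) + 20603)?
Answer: √20254 ≈ 142.32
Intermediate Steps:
W(y) = 1 (W(y) = (2*y)/((2*y)) = (2*y)*(1/(2*y)) = 1)
n(p, r) = p + 2*r
√(n(W(-14), 7*(-25)) + 20603) = √((1 + 2*(7*(-25))) + 20603) = √((1 + 2*(-175)) + 20603) = √((1 - 350) + 20603) = √(-349 + 20603) = √20254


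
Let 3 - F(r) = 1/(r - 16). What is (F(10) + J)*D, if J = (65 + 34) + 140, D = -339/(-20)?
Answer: 164189/40 ≈ 4104.7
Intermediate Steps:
D = 339/20 (D = -339*(-1/20) = 339/20 ≈ 16.950)
F(r) = 3 - 1/(-16 + r) (F(r) = 3 - 1/(r - 16) = 3 - 1/(-16 + r))
J = 239 (J = 99 + 140 = 239)
(F(10) + J)*D = ((-49 + 3*10)/(-16 + 10) + 239)*(339/20) = ((-49 + 30)/(-6) + 239)*(339/20) = (-⅙*(-19) + 239)*(339/20) = (19/6 + 239)*(339/20) = (1453/6)*(339/20) = 164189/40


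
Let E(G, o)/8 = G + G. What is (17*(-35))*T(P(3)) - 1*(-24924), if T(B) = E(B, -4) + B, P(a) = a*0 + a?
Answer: -5421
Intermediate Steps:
E(G, o) = 16*G (E(G, o) = 8*(G + G) = 8*(2*G) = 16*G)
P(a) = a (P(a) = 0 + a = a)
T(B) = 17*B (T(B) = 16*B + B = 17*B)
(17*(-35))*T(P(3)) - 1*(-24924) = (17*(-35))*(17*3) - 1*(-24924) = -595*51 + 24924 = -30345 + 24924 = -5421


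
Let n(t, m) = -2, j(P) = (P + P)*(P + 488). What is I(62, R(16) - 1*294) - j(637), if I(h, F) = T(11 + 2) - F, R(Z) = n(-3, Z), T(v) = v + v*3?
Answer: -1432902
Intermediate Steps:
T(v) = 4*v (T(v) = v + 3*v = 4*v)
j(P) = 2*P*(488 + P) (j(P) = (2*P)*(488 + P) = 2*P*(488 + P))
R(Z) = -2
I(h, F) = 52 - F (I(h, F) = 4*(11 + 2) - F = 4*13 - F = 52 - F)
I(62, R(16) - 1*294) - j(637) = (52 - (-2 - 1*294)) - 2*637*(488 + 637) = (52 - (-2 - 294)) - 2*637*1125 = (52 - 1*(-296)) - 1*1433250 = (52 + 296) - 1433250 = 348 - 1433250 = -1432902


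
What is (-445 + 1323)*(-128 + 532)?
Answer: 354712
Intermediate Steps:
(-445 + 1323)*(-128 + 532) = 878*404 = 354712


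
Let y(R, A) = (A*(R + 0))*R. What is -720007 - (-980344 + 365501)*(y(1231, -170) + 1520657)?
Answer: -157455582973066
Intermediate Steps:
y(R, A) = A*R² (y(R, A) = (A*R)*R = A*R²)
-720007 - (-980344 + 365501)*(y(1231, -170) + 1520657) = -720007 - (-980344 + 365501)*(-170*1231² + 1520657) = -720007 - (-614843)*(-170*1515361 + 1520657) = -720007 - (-614843)*(-257611370 + 1520657) = -720007 - (-614843)*(-256090713) = -720007 - 1*157455582253059 = -720007 - 157455582253059 = -157455582973066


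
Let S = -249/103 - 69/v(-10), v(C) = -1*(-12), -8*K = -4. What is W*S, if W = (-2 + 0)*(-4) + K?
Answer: -57205/824 ≈ -69.424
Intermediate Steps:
K = ½ (K = -⅛*(-4) = ½ ≈ 0.50000)
v(C) = 12
W = 17/2 (W = (-2 + 0)*(-4) + ½ = -2*(-4) + ½ = 8 + ½ = 17/2 ≈ 8.5000)
S = -3365/412 (S = -249/103 - 69/12 = -249*1/103 - 69*1/12 = -249/103 - 23/4 = -3365/412 ≈ -8.1675)
W*S = (17/2)*(-3365/412) = -57205/824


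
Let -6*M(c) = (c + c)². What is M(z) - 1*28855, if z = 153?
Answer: -44461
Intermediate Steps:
M(c) = -2*c²/3 (M(c) = -(c + c)²/6 = -4*c²/6 = -2*c²/3)
M(z) - 1*28855 = -⅔*153² - 1*28855 = -⅔*23409 - 28855 = -15606 - 28855 = -44461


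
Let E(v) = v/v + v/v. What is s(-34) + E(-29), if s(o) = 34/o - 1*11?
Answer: -10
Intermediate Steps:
s(o) = -11 + 34/o (s(o) = 34/o - 11 = -11 + 34/o)
E(v) = 2 (E(v) = 1 + 1 = 2)
s(-34) + E(-29) = (-11 + 34/(-34)) + 2 = (-11 + 34*(-1/34)) + 2 = (-11 - 1) + 2 = -12 + 2 = -10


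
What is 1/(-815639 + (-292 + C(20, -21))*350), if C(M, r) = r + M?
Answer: -1/918189 ≈ -1.0891e-6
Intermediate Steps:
C(M, r) = M + r
1/(-815639 + (-292 + C(20, -21))*350) = 1/(-815639 + (-292 + (20 - 21))*350) = 1/(-815639 + (-292 - 1)*350) = 1/(-815639 - 293*350) = 1/(-815639 - 102550) = 1/(-918189) = -1/918189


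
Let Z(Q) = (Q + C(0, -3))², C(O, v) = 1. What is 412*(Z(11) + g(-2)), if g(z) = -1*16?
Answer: 52736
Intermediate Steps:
g(z) = -16
Z(Q) = (1 + Q)² (Z(Q) = (Q + 1)² = (1 + Q)²)
412*(Z(11) + g(-2)) = 412*((1 + 11)² - 16) = 412*(12² - 16) = 412*(144 - 16) = 412*128 = 52736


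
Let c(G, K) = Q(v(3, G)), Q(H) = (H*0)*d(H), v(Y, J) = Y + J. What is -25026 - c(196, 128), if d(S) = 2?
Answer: -25026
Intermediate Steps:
v(Y, J) = J + Y
Q(H) = 0 (Q(H) = (H*0)*2 = 0*2 = 0)
c(G, K) = 0
-25026 - c(196, 128) = -25026 - 1*0 = -25026 + 0 = -25026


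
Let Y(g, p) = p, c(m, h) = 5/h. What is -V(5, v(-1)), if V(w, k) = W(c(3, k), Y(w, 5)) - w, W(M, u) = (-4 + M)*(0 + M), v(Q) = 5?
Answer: 8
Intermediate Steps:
W(M, u) = M*(-4 + M) (W(M, u) = (-4 + M)*M = M*(-4 + M))
V(w, k) = -w + 5*(-4 + 5/k)/k (V(w, k) = (5/k)*(-4 + 5/k) - w = 5*(-4 + 5/k)/k - w = -w + 5*(-4 + 5/k)/k)
-V(5, v(-1)) = -(-1*5 - 20/5 + 25/5**2) = -(-5 - 20*1/5 + 25*(1/25)) = -(-5 - 4 + 1) = -1*(-8) = 8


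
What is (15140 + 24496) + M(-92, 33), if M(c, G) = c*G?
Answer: 36600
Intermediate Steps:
M(c, G) = G*c
(15140 + 24496) + M(-92, 33) = (15140 + 24496) + 33*(-92) = 39636 - 3036 = 36600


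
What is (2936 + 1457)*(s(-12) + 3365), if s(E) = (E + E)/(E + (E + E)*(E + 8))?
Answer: 103468329/7 ≈ 1.4781e+7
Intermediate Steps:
s(E) = 2*E/(E + 2*E*(8 + E)) (s(E) = (2*E)/(E + (2*E)*(8 + E)) = (2*E)/(E + 2*E*(8 + E)) = 2*E/(E + 2*E*(8 + E)))
(2936 + 1457)*(s(-12) + 3365) = (2936 + 1457)*(2/(17 + 2*(-12)) + 3365) = 4393*(2/(17 - 24) + 3365) = 4393*(2/(-7) + 3365) = 4393*(2*(-1/7) + 3365) = 4393*(-2/7 + 3365) = 4393*(23553/7) = 103468329/7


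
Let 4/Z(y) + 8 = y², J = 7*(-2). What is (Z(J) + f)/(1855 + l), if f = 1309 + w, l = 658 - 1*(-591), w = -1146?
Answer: 3831/72944 ≈ 0.052520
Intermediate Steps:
J = -14
l = 1249 (l = 658 + 591 = 1249)
Z(y) = 4/(-8 + y²)
f = 163 (f = 1309 - 1146 = 163)
(Z(J) + f)/(1855 + l) = (4/(-8 + (-14)²) + 163)/(1855 + 1249) = (4/(-8 + 196) + 163)/3104 = (4/188 + 163)*(1/3104) = (4*(1/188) + 163)*(1/3104) = (1/47 + 163)*(1/3104) = (7662/47)*(1/3104) = 3831/72944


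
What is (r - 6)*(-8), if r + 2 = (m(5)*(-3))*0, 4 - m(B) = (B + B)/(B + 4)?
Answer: 64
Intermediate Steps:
m(B) = 4 - 2*B/(4 + B) (m(B) = 4 - (B + B)/(B + 4) = 4 - 2*B/(4 + B))
r = -2 (r = -2 + ((2*(8 + 5)/(4 + 5))*(-3))*0 = -2 + ((2*13/9)*(-3))*0 = -2 + ((2*(1/9)*13)*(-3))*0 = -2 + ((26/9)*(-3))*0 = -2 - 26/3*0 = -2 + 0 = -2)
(r - 6)*(-8) = (-2 - 6)*(-8) = -8*(-8) = 64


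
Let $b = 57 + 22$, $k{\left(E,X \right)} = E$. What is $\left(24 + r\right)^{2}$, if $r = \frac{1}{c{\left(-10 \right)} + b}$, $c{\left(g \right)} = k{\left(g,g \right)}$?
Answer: $\frac{2745649}{4761} \approx 576.7$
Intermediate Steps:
$b = 79$
$c{\left(g \right)} = g$
$r = \frac{1}{69}$ ($r = \frac{1}{-10 + 79} = \frac{1}{69} \approx 0.014493$)
$\left(24 + r\right)^{2} = \left(24 + \frac{1}{69}\right)^{2} = \left(\frac{1657}{69}\right)^{2} = \frac{2745649}{4761}$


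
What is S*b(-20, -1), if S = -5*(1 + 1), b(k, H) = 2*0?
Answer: 0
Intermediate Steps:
b(k, H) = 0
S = -10 (S = -5*2 = -10)
S*b(-20, -1) = -10*0 = 0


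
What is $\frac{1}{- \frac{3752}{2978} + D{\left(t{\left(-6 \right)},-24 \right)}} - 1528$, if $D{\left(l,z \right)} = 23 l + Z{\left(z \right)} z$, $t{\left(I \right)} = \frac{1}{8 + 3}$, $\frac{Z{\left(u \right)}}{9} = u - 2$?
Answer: $- \frac{140573042221}{91998075} \approx -1528.0$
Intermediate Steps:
$Z{\left(u \right)} = -18 + 9 u$ ($Z{\left(u \right)} = 9 \left(u - 2\right) = 9 \left(-2 + u\right) = -18 + 9 u$)
$t{\left(I \right)} = \frac{1}{11}$
$D{\left(l,z \right)} = 23 l + z \left(-18 + 9 z\right)$ ($D{\left(l,z \right)} = 23 l + \left(-18 + 9 z\right) z = 23 l + z \left(-18 + 9 z\right)$)
$\frac{1}{- \frac{3752}{2978} + D{\left(t{\left(-6 \right)},-24 \right)}} - 1528 = \frac{1}{- \frac{3752}{2978} + \left(23 \cdot \frac{1}{11} + 9 \left(-24\right) \left(-2 - 24\right)\right)} - 1528 = \frac{1}{\left(-3752\right) \frac{1}{2978} + \left(\frac{23}{11} + 9 \left(-24\right) \left(-26\right)\right)} - 1528 = \frac{1}{- \frac{1876}{1489} + \left(\frac{23}{11} + 5616\right)} - 1528 = \frac{1}{- \frac{1876}{1489} + \frac{61799}{11}} - 1528 = \frac{1}{\frac{91998075}{16379}} - 1528 = \frac{16379}{91998075} - 1528 = - \frac{140573042221}{91998075}$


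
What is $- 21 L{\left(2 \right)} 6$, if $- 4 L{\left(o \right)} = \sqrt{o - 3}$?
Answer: $\frac{63 i}{2} \approx 31.5 i$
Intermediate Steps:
$L{\left(o \right)} = - \frac{\sqrt{-3 + o}}{4}$ ($L{\left(o \right)} = - \frac{\sqrt{o - 3}}{4} = - \frac{\sqrt{-3 + o}}{4}$)
$- 21 L{\left(2 \right)} 6 = - 21 \left(- \frac{\sqrt{-3 + 2}}{4}\right) 6 = - 21 \left(- \frac{\sqrt{-1}}{4}\right) 6 = - 21 \left(- \frac{i}{4}\right) 6 = \frac{21 i}{4} \cdot 6 = \frac{63 i}{2}$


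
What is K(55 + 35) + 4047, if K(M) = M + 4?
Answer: 4141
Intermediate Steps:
K(M) = 4 + M
K(55 + 35) + 4047 = (4 + (55 + 35)) + 4047 = (4 + 90) + 4047 = 94 + 4047 = 4141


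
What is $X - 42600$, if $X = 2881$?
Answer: $-39719$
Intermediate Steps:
$X - 42600 = 2881 - 42600 = -39719$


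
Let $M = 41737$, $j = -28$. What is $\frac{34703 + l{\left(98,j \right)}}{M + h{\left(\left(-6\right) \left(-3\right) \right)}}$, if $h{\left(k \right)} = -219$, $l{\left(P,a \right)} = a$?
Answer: $\frac{34675}{41518} \approx 0.83518$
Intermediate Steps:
$\frac{34703 + l{\left(98,j \right)}}{M + h{\left(\left(-6\right) \left(-3\right) \right)}} = \frac{34703 - 28}{41737 - 219} = \frac{34675}{41518}$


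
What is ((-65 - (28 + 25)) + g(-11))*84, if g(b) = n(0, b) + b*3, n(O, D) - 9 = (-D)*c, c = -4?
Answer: -15624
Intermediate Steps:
n(O, D) = 9 + 4*D (n(O, D) = 9 - D*(-4) = 9 + 4*D)
g(b) = 9 + 7*b (g(b) = (9 + 4*b) + b*3 = (9 + 4*b) + 3*b = 9 + 7*b)
((-65 - (28 + 25)) + g(-11))*84 = ((-65 - (28 + 25)) + (9 + 7*(-11)))*84 = ((-65 - 1*53) + (9 - 77))*84 = ((-65 - 53) - 68)*84 = (-118 - 68)*84 = -186*84 = -15624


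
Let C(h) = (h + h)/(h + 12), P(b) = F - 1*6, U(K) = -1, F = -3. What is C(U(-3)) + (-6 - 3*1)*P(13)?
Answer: 889/11 ≈ 80.818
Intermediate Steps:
P(b) = -9 (P(b) = -3 - 1*6 = -3 - 6 = -9)
C(h) = 2*h/(12 + h) (C(h) = (2*h)/(12 + h) = 2*h/(12 + h))
C(U(-3)) + (-6 - 3*1)*P(13) = 2*(-1)/(12 - 1) + (-6 - 3*1)*(-9) = 2*(-1)/11 + (-6 - 3)*(-9) = 2*(-1)*(1/11) - 9*(-9) = -2/11 + 81 = 889/11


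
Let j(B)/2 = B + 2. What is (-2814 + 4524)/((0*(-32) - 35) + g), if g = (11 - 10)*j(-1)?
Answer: -570/11 ≈ -51.818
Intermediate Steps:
j(B) = 4 + 2*B (j(B) = 2*(B + 2) = 2*(2 + B) = 4 + 2*B)
g = 2 (g = (11 - 10)*(4 + 2*(-1)) = 1*(4 - 2) = 1*2 = 2)
(-2814 + 4524)/((0*(-32) - 35) + g) = (-2814 + 4524)/((0*(-32) - 35) + 2) = 1710/((0 - 35) + 2) = 1710/(-35 + 2) = 1710/(-33) = 1710*(-1/33) = -570/11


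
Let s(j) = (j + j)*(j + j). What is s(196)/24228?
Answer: 38416/6057 ≈ 6.3424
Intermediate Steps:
s(j) = 4*j² (s(j) = (2*j)*(2*j) = 4*j²)
s(196)/24228 = (4*196²)/24228 = (4*38416)*(1/24228) = 153664*(1/24228) = 38416/6057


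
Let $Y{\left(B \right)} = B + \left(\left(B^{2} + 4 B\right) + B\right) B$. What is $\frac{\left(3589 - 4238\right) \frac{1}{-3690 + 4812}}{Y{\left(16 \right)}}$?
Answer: $- \frac{59}{549984} \approx -0.00010728$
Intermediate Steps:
$Y{\left(B \right)} = B + B \left(B^{2} + 5 B\right)$ ($Y{\left(B \right)} = B + \left(B^{2} + 5 B\right) B = B + B \left(B^{2} + 5 B\right)$)
$\frac{\left(3589 - 4238\right) \frac{1}{-3690 + 4812}}{Y{\left(16 \right)}} = \frac{\left(3589 - 4238\right) \frac{1}{-3690 + 4812}}{16 \left(1 + 16^{2} + 5 \cdot 16\right)} = \frac{\left(-649\right) \frac{1}{1122}}{16 \left(1 + 256 + 80\right)} = \frac{\left(-649\right) \frac{1}{1122}}{16 \cdot 337} = - \frac{59}{102 \cdot 5392} = \left(- \frac{59}{102}\right) \frac{1}{5392} = - \frac{59}{549984}$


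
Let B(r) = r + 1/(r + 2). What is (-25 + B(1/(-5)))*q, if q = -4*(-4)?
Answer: -17744/45 ≈ -394.31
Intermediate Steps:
B(r) = r + 1/(2 + r)
q = 16
(-25 + B(1/(-5)))*q = (-25 + (1 + (1/(-5))² + 2/(-5))/(2 + 1/(-5)))*16 = (-25 + (1 + (-⅕)² + 2*(-⅕))/(2 - ⅕))*16 = (-25 + (1 + 1/25 - ⅖)/(9/5))*16 = (-25 + (5/9)*(16/25))*16 = (-25 + 16/45)*16 = -1109/45*16 = -17744/45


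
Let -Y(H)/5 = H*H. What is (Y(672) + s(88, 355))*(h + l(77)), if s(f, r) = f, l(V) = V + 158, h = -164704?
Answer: 371343371208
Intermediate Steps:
l(V) = 158 + V
Y(H) = -5*H² (Y(H) = -5*H*H = -5*H²)
(Y(672) + s(88, 355))*(h + l(77)) = (-5*672² + 88)*(-164704 + (158 + 77)) = (-5*451584 + 88)*(-164704 + 235) = (-2257920 + 88)*(-164469) = -2257832*(-164469) = 371343371208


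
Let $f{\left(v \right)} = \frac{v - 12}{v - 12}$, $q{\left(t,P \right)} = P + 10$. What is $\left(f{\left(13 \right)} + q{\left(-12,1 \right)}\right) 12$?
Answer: $144$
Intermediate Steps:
$q{\left(t,P \right)} = 10 + P$
$f{\left(v \right)} = 1$ ($f{\left(v \right)} = \frac{-12 + v}{-12 + v} = 1$)
$\left(f{\left(13 \right)} + q{\left(-12,1 \right)}\right) 12 = \left(1 + \left(10 + 1\right)\right) 12 = \left(1 + 11\right) 12 = 12 \cdot 12 = 144$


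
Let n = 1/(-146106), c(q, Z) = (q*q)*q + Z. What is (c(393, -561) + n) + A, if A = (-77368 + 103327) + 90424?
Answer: 8885331047573/146106 ≈ 6.0814e+7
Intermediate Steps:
A = 116383 (A = 25959 + 90424 = 116383)
c(q, Z) = Z + q³ (c(q, Z) = q²*q + Z = q³ + Z = Z + q³)
n = -1/146106 ≈ -6.8443e-6
(c(393, -561) + n) + A = ((-561 + 393³) - 1/146106) + 116383 = ((-561 + 60698457) - 1/146106) + 116383 = (60697896 - 1/146106) + 116383 = 8868326792975/146106 + 116383 = 8885331047573/146106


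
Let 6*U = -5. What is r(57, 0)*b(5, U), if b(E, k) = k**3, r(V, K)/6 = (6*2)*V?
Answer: -2375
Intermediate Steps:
U = -5/6 (U = (1/6)*(-5) = -5/6 ≈ -0.83333)
r(V, K) = 72*V (r(V, K) = 6*((6*2)*V) = 6*(12*V) = 72*V)
r(57, 0)*b(5, U) = (72*57)*(-5/6)**3 = 4104*(-125/216) = -2375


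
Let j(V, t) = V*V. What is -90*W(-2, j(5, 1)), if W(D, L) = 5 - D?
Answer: -630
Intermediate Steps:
j(V, t) = V**2
-90*W(-2, j(5, 1)) = -90*(5 - 1*(-2)) = -90*(5 + 2) = -90*7 = -630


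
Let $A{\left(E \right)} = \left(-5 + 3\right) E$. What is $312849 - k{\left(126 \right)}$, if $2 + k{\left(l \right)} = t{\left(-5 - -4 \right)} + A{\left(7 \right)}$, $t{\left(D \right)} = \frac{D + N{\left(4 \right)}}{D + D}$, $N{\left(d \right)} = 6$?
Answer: $\frac{625735}{2} \approx 3.1287 \cdot 10^{5}$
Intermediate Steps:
$A{\left(E \right)} = - 2 E$
$t{\left(D \right)} = \frac{6 + D}{2 D}$ ($t{\left(D \right)} = \frac{D + 6}{D + D} = \frac{6 + D}{2 D}$)
$k{\left(l \right)} = - \frac{37}{2}$ ($k{\left(l \right)} = -2 - \left(14 - \frac{6 - 1}{2 \left(-5 - -4\right)}\right) = -2 - \left(14 - \frac{6 + \left(-5 + 4\right)}{2 \left(-5 + 4\right)}\right) = -2 - \left(14 - \frac{6 - 1}{2 \left(-1\right)}\right) = -2 - \left(14 + \frac{1}{2} \cdot 5\right) = -2 - \frac{33}{2} = - \frac{37}{2}$)
$312849 - k{\left(126 \right)} = 312849 - - \frac{37}{2} = 312849 + \frac{37}{2} = \frac{625735}{2}$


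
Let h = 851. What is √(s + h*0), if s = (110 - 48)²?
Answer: 62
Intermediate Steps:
s = 3844 (s = 62² = 3844)
√(s + h*0) = √(3844 + 851*0) = √(3844 + 0) = √3844 = 62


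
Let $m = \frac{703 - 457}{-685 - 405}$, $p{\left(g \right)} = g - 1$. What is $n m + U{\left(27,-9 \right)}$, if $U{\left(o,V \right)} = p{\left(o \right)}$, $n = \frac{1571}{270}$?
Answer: $\frac{1210889}{49050} \approx 24.687$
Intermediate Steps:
$p{\left(g \right)} = -1 + g$ ($p{\left(g \right)} = g - 1 = -1 + g$)
$m = - \frac{123}{545}$ ($m = \frac{246}{-1090} = 246 \left(- \frac{1}{1090}\right) = - \frac{123}{545} \approx -0.22569$)
$n = \frac{1571}{270}$ ($n = 1571 \cdot \frac{1}{270} = \frac{1571}{270} \approx 5.8185$)
$U{\left(o,V \right)} = -1 + o$
$n m + U{\left(27,-9 \right)} = \frac{1571}{270} \left(- \frac{123}{545}\right) + \left(-1 + 27\right) = - \frac{64411}{49050} + 26 = \frac{1210889}{49050}$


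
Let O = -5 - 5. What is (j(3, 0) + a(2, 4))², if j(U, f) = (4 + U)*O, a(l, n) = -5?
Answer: 5625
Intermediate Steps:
O = -10
j(U, f) = -40 - 10*U (j(U, f) = (4 + U)*(-10) = -40 - 10*U)
(j(3, 0) + a(2, 4))² = ((-40 - 10*3) - 5)² = ((-40 - 30) - 5)² = (-70 - 5)² = (-75)² = 5625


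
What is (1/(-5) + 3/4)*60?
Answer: 33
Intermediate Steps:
(1/(-5) + 3/4)*60 = (1*(-⅕) + 3*(¼))*60 = (-⅕ + ¾)*60 = (11/20)*60 = 33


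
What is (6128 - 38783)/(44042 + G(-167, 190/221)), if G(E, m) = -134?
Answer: -10885/14636 ≈ -0.74371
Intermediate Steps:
(6128 - 38783)/(44042 + G(-167, 190/221)) = (6128 - 38783)/(44042 - 134) = -32655/43908 = -32655*1/43908 = -10885/14636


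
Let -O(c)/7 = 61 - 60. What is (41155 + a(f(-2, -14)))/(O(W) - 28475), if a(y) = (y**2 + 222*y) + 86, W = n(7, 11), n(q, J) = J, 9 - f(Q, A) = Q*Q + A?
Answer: -22910/14241 ≈ -1.6087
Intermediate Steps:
f(Q, A) = 9 - A - Q**2 (f(Q, A) = 9 - (Q*Q + A) = 9 - (Q**2 + A) = 9 - (A + Q**2) = 9 + (-A - Q**2) = 9 - A - Q**2)
W = 11
O(c) = -7 (O(c) = -7*(61 - 60) = -7*1 = -7)
a(y) = 86 + y**2 + 222*y
(41155 + a(f(-2, -14)))/(O(W) - 28475) = (41155 + (86 + (9 - 1*(-14) - 1*(-2)**2)**2 + 222*(9 - 1*(-14) - 1*(-2)**2)))/(-7 - 28475) = (41155 + (86 + (9 + 14 - 1*4)**2 + 222*(9 + 14 - 1*4)))/(-28482) = (41155 + (86 + (9 + 14 - 4)**2 + 222*(9 + 14 - 4)))*(-1/28482) = (41155 + (86 + 19**2 + 222*19))*(-1/28482) = (41155 + (86 + 361 + 4218))*(-1/28482) = (41155 + 4665)*(-1/28482) = 45820*(-1/28482) = -22910/14241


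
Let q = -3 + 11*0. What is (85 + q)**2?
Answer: 6724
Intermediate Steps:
q = -3 (q = -3 + 0 = -3)
(85 + q)**2 = (85 - 3)**2 = 82**2 = 6724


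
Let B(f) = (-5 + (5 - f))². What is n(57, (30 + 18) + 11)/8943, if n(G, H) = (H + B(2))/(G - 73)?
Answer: -21/47696 ≈ -0.00044029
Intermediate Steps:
B(f) = f² (B(f) = (-f)² = f²)
n(G, H) = (4 + H)/(-73 + G) (n(G, H) = (H + 2²)/(G - 73) = (H + 4)/(-73 + G) = (4 + H)/(-73 + G))
n(57, (30 + 18) + 11)/8943 = ((4 + ((30 + 18) + 11))/(-73 + 57))/8943 = ((4 + (48 + 11))/(-16))*(1/8943) = -(4 + 59)/16*(1/8943) = -1/16*63*(1/8943) = -63/16*1/8943 = -21/47696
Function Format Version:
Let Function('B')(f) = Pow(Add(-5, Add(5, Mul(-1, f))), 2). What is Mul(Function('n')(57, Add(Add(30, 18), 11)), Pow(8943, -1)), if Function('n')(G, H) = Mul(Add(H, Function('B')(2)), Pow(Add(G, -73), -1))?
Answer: Rational(-21, 47696) ≈ -0.00044029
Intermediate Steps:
Function('B')(f) = Pow(f, 2) (Function('B')(f) = Pow(Mul(-1, f), 2) = Pow(f, 2))
Function('n')(G, H) = Mul(Pow(Add(-73, G), -1), Add(4, H)) (Function('n')(G, H) = Mul(Add(H, Pow(2, 2)), Pow(Add(G, -73), -1)) = Mul(Add(H, 4), Pow(Add(-73, G), -1)) = Mul(Add(4, H), Pow(Add(-73, G), -1)) = Mul(Pow(Add(-73, G), -1), Add(4, H)))
Mul(Function('n')(57, Add(Add(30, 18), 11)), Pow(8943, -1)) = Mul(Mul(Pow(Add(-73, 57), -1), Add(4, Add(Add(30, 18), 11))), Pow(8943, -1)) = Mul(Mul(Pow(-16, -1), Add(4, Add(48, 11))), Rational(1, 8943)) = Mul(Mul(Rational(-1, 16), Add(4, 59)), Rational(1, 8943)) = Mul(Mul(Rational(-1, 16), 63), Rational(1, 8943)) = Mul(Rational(-63, 16), Rational(1, 8943)) = Rational(-21, 47696)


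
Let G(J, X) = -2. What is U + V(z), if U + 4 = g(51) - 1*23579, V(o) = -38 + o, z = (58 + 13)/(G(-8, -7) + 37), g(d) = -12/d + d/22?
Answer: -309145071/13090 ≈ -23617.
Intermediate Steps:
g(d) = -12/d + d/22 (g(d) = -12/d + d*(1/22) = -12/d + d/22)
z = 71/35 (z = (58 + 13)/(-2 + 37) = 71/35 ≈ 2.0286)
U = -8819263/374 (U = -4 + ((-12/51 + (1/22)*51) - 1*23579) = -4 + ((-12*1/51 + 51/22) - 23579) = -4 + ((-4/17 + 51/22) - 23579) = -4 + (779/374 - 23579) = -4 - 8817767/374 = -8819263/374 ≈ -23581.)
U + V(z) = -8819263/374 + (-38 + 71/35) = -8819263/374 - 1259/35 = -309145071/13090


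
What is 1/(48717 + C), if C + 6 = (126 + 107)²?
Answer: 1/103000 ≈ 9.7087e-6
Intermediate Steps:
C = 54283 (C = -6 + (126 + 107)² = -6 + 233² = -6 + 54289 = 54283)
1/(48717 + C) = 1/(48717 + 54283) = 1/103000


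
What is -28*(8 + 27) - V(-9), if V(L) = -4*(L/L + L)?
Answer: -1012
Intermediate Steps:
V(L) = -4 - 4*L (V(L) = -4*(1 + L) = -4 - 4*L)
-28*(8 + 27) - V(-9) = -28*(8 + 27) - (-4 - 4*(-9)) = -28*35 - (-4 + 36) = -980 - 1*32 = -980 - 32 = -1012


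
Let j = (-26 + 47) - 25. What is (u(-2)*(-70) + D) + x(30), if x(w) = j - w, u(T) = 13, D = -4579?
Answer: -5523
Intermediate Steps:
j = -4 (j = 21 - 25 = -4)
x(w) = -4 - w
(u(-2)*(-70) + D) + x(30) = (13*(-70) - 4579) + (-4 - 1*30) = (-910 - 4579) + (-4 - 30) = -5489 - 34 = -5523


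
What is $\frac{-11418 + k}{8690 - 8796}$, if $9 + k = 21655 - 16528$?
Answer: $\frac{3150}{53} \approx 59.434$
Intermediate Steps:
$k = 5118$ ($k = -9 + \left(21655 - 16528\right) = -9 + 5127 = 5118$)
$\frac{-11418 + k}{8690 - 8796} = \frac{-11418 + 5118}{8690 - 8796} = - \frac{6300}{-106} = \left(-6300\right) \left(- \frac{1}{106}\right) = \frac{3150}{53}$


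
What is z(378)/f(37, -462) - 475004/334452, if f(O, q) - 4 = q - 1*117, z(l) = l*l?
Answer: -12015241717/48077475 ≈ -249.91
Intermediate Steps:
z(l) = l**2
f(O, q) = -113 + q (f(O, q) = 4 + (q - 1*117) = 4 + (q - 117) = 4 + (-117 + q) = -113 + q)
z(378)/f(37, -462) - 475004/334452 = 378**2/(-113 - 462) - 475004/334452 = 142884/(-575) - 475004*1/334452 = 142884*(-1/575) - 118751/83613 = -142884/575 - 118751/83613 = -12015241717/48077475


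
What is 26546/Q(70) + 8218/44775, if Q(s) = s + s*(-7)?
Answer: -39504853/626850 ≈ -63.021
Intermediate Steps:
Q(s) = -6*s (Q(s) = s - 7*s = -6*s)
26546/Q(70) + 8218/44775 = 26546/((-6*70)) + 8218/44775 = 26546/(-420) + 8218*(1/44775) = 26546*(-1/420) + 8218/44775 = -13273/210 + 8218/44775 = -39504853/626850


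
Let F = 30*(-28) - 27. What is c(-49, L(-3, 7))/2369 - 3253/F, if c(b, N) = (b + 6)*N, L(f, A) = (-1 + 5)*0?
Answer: 3253/867 ≈ 3.7520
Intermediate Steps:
L(f, A) = 0 (L(f, A) = 4*0 = 0)
c(b, N) = N*(6 + b) (c(b, N) = (6 + b)*N = N*(6 + b))
F = -867 (F = -840 - 27 = -867)
c(-49, L(-3, 7))/2369 - 3253/F = (0*(6 - 49))/2369 - 3253/(-867) = (0*(-43))*(1/2369) - 3253*(-1/867) = 0*(1/2369) + 3253/867 = 0 + 3253/867 = 3253/867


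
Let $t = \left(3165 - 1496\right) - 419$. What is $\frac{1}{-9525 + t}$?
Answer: $- \frac{1}{8275} \approx -0.00012085$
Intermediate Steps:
$t = 1250$ ($t = 1669 - 419 = 1250$)
$\frac{1}{-9525 + t} = \frac{1}{-9525 + 1250} = \frac{1}{-8275} = - \frac{1}{8275}$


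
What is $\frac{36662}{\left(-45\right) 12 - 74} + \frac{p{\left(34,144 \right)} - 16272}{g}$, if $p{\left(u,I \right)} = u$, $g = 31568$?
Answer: $- \frac{291829037}{4845688} \approx -60.224$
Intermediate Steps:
$\frac{36662}{\left(-45\right) 12 - 74} + \frac{p{\left(34,144 \right)} - 16272}{g} = \frac{36662}{\left(-45\right) 12 - 74} + \frac{34 - 16272}{31568} = \frac{36662}{-540 - 74} - \frac{8119}{15784} = \frac{36662}{-614} - \frac{8119}{15784} = 36662 \left(- \frac{1}{614}\right) - \frac{8119}{15784} = - \frac{18331}{307} - \frac{8119}{15784} = - \frac{291829037}{4845688}$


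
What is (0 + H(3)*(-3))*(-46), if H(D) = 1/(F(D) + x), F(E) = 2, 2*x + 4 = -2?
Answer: -138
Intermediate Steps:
x = -3 (x = -2 + (½)*(-2) = -2 - 1 = -3)
H(D) = -1 (H(D) = 1/(2 - 3) = 1/(-1) = -1)
(0 + H(3)*(-3))*(-46) = (0 - 1*(-3))*(-46) = (0 + 3)*(-46) = 3*(-46) = -138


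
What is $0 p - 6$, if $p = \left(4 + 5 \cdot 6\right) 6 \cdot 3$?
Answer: $-6$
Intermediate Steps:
$p = 612$ ($p = \left(4 + 30\right) 6 \cdot 3 = 34 \cdot 6 \cdot 3 = 204 \cdot 3 = 612$)
$0 p - 6 = 0 \cdot 612 - 6 = 0 - 6 = -6$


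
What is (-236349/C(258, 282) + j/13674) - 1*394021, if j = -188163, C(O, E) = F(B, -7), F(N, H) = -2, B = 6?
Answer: -628685534/2279 ≈ -2.7586e+5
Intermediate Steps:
C(O, E) = -2
(-236349/C(258, 282) + j/13674) - 1*394021 = (-236349/(-2) - 188163/13674) - 1*394021 = (-236349*(-½) - 188163*1/13674) - 394021 = (236349/2 - 62721/4558) - 394021 = 269288325/2279 - 394021 = -628685534/2279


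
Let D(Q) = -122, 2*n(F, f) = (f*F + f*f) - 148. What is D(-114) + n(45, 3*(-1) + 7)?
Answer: -98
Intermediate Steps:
n(F, f) = -74 + f²/2 + F*f/2 (n(F, f) = ((f*F + f*f) - 148)/2 = ((F*f + f²) - 148)/2 = ((f² + F*f) - 148)/2 = (-148 + f² + F*f)/2 = -74 + f²/2 + F*f/2)
D(-114) + n(45, 3*(-1) + 7) = -122 + (-74 + (3*(-1) + 7)²/2 + (½)*45*(3*(-1) + 7)) = -122 + (-74 + (-3 + 7)²/2 + (½)*45*(-3 + 7)) = -122 + (-74 + (½)*4² + (½)*45*4) = -122 + (-74 + (½)*16 + 90) = -122 + (-74 + 8 + 90) = -122 + 24 = -98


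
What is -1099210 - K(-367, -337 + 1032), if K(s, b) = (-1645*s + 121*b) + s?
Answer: -1786653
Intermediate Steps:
K(s, b) = -1644*s + 121*b
-1099210 - K(-367, -337 + 1032) = -1099210 - (-1644*(-367) + 121*(-337 + 1032)) = -1099210 - (603348 + 121*695) = -1099210 - (603348 + 84095) = -1099210 - 1*687443 = -1099210 - 687443 = -1786653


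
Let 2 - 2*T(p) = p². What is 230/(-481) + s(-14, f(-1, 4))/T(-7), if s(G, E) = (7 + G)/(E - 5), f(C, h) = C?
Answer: -35797/67821 ≈ -0.52782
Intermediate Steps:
T(p) = 1 - p²/2
s(G, E) = (7 + G)/(-5 + E)
230/(-481) + s(-14, f(-1, 4))/T(-7) = 230/(-481) + ((7 - 14)/(-5 - 1))/(1 - ½*(-7)²) = 230*(-1/481) + (-7/(-6))/(1 - ½*49) = -230/481 + (-⅙*(-7))/(1 - 49/2) = -230/481 + 7/(6*(-47/2)) = -230/481 + (7/6)*(-2/47) = -230/481 - 7/141 = -35797/67821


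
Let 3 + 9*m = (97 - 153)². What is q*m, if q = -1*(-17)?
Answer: 53261/9 ≈ 5917.9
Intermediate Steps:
m = 3133/9 (m = -⅓ + (97 - 153)²/9 = -⅓ + (⅑)*(-56)² = -⅓ + (⅑)*3136 = -⅓ + 3136/9 = 3133/9 ≈ 348.11)
q = 17
q*m = 17*(3133/9) = 53261/9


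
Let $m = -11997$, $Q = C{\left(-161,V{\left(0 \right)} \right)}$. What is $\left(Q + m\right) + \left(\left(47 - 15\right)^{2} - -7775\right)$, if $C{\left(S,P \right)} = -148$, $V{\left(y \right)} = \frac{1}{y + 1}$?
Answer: $-3346$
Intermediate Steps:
$V{\left(y \right)} = \frac{1}{1 + y}$
$Q = -148$
$\left(Q + m\right) + \left(\left(47 - 15\right)^{2} - -7775\right) = \left(-148 - 11997\right) + \left(\left(47 - 15\right)^{2} - -7775\right) = -12145 + \left(32^{2} + 7775\right) = -12145 + \left(1024 + 7775\right) = -12145 + 8799 = -3346$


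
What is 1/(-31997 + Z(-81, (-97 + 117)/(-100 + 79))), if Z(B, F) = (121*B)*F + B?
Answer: -7/159206 ≈ -4.3968e-5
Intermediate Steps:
Z(B, F) = B + 121*B*F (Z(B, F) = 121*B*F + B = B + 121*B*F)
1/(-31997 + Z(-81, (-97 + 117)/(-100 + 79))) = 1/(-31997 - 81*(1 + 121*((-97 + 117)/(-100 + 79)))) = 1/(-31997 - 81*(1 + 121*(20/(-21)))) = 1/(-31997 - 81*(1 + 121*(20*(-1/21)))) = 1/(-31997 - 81*(1 + 121*(-20/21))) = 1/(-31997 - 81*(1 - 2420/21)) = 1/(-31997 - 81*(-2399/21)) = 1/(-31997 + 64773/7) = 1/(-159206/7) = -7/159206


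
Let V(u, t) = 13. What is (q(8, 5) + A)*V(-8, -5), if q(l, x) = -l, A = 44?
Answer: 468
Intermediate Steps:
(q(8, 5) + A)*V(-8, -5) = (-1*8 + 44)*13 = (-8 + 44)*13 = 36*13 = 468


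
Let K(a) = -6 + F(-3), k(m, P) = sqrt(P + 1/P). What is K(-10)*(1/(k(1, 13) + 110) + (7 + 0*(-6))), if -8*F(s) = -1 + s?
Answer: -605737/15713 + 11*sqrt(2210)/314260 ≈ -38.548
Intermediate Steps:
F(s) = 1/8 - s/8 (F(s) = -(-1 + s)/8 = 1/8 - s/8)
K(a) = -11/2 (K(a) = -6 + (1/8 - 1/8*(-3)) = -6 + (1/8 + 3/8) = -6 + 1/2 = -11/2)
K(-10)*(1/(k(1, 13) + 110) + (7 + 0*(-6))) = -11*(1/(sqrt(13 + 1/13) + 110) + (7 + 0*(-6)))/2 = -11*(1/(sqrt(13 + 1/13) + 110) + (7 + 0))/2 = -11*(1/(sqrt(170/13) + 110) + 7)/2 = -11*(1/(sqrt(2210)/13 + 110) + 7)/2 = -11*(1/(110 + sqrt(2210)/13) + 7)/2 = -11*(7 + 1/(110 + sqrt(2210)/13))/2 = -77/2 - 11/(2*(110 + sqrt(2210)/13))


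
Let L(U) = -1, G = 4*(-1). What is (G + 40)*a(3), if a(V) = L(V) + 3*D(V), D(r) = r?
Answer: 288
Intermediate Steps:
G = -4
a(V) = -1 + 3*V
(G + 40)*a(3) = (-4 + 40)*(-1 + 3*3) = 36*(-1 + 9) = 36*8 = 288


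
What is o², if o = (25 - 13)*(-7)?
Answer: 7056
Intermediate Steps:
o = -84 (o = 12*(-7) = -84)
o² = (-84)² = 7056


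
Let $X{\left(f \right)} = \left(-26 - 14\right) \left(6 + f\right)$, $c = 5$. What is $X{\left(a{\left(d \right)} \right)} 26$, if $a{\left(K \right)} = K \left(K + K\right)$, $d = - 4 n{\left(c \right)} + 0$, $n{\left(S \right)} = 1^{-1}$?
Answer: $-39520$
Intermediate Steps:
$n{\left(S \right)} = 1$
$d = -4$ ($d = \left(-4\right) 1 + 0 = -4 + 0 = -4$)
$a{\left(K \right)} = 2 K^{2}$ ($a{\left(K \right)} = K 2 K = 2 K^{2}$)
$X{\left(f \right)} = -240 - 40 f$ ($X{\left(f \right)} = - 40 \left(6 + f\right) = -240 - 40 f$)
$X{\left(a{\left(d \right)} \right)} 26 = \left(-240 - 40 \cdot 2 \left(-4\right)^{2}\right) 26 = \left(-240 - 40 \cdot 2 \cdot 16\right) 26 = \left(-240 - 1280\right) 26 = \left(-1520\right) 26 = -39520$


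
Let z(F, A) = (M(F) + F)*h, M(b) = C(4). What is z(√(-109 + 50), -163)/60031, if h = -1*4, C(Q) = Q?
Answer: -16/60031 - 4*I*√59/60031 ≈ -0.00026653 - 0.00051181*I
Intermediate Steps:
h = -4
M(b) = 4
z(F, A) = -16 - 4*F (z(F, A) = (4 + F)*(-4) = -16 - 4*F)
z(√(-109 + 50), -163)/60031 = (-16 - 4*√(-109 + 50))/60031 = (-16 - 4*I*√59)*(1/60031) = -16/60031 - 4*I*√59/60031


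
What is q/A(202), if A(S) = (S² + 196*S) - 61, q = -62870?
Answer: -12574/16067 ≈ -0.78260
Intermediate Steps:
A(S) = -61 + S² + 196*S
q/A(202) = -62870/(-61 + 202² + 196*202) = -62870/(-61 + 40804 + 39592) = -62870/80335 = -62870*1/80335 = -12574/16067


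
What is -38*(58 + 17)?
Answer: -2850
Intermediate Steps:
-38*(58 + 17) = -38*75 = -2850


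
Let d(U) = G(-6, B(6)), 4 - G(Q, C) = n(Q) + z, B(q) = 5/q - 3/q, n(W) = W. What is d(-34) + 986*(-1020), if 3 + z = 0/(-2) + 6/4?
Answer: -2011417/2 ≈ -1.0057e+6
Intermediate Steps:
z = -3/2 (z = -3 + (0/(-2) + 6/4) = -3 + (0*(-½) + 6*(¼)) = -3 + (0 + 3/2) = -3 + 3/2 = -3/2 ≈ -1.5000)
B(q) = 2/q
G(Q, C) = 11/2 - Q (G(Q, C) = 4 - (Q - 3/2) = 4 - (-3/2 + Q) = 4 + (3/2 - Q) = 11/2 - Q)
d(U) = 23/2 (d(U) = 11/2 - 1*(-6) = 11/2 + 6 = 23/2)
d(-34) + 986*(-1020) = 23/2 + 986*(-1020) = 23/2 - 1005720 = -2011417/2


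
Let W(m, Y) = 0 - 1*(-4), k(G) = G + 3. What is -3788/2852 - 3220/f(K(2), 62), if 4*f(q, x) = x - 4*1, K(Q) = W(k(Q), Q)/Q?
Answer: -4619183/20677 ≈ -223.40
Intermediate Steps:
k(G) = 3 + G
W(m, Y) = 4 (W(m, Y) = 0 + 4 = 4)
K(Q) = 4/Q
f(q, x) = -1 + x/4 (f(q, x) = (x - 4*1)/4 = (x - 4)/4 = (-4 + x)/4 = -1 + x/4)
-3788/2852 - 3220/f(K(2), 62) = -3788/2852 - 3220/(-1 + (1/4)*62) = -3788*1/2852 - 3220/(-1 + 31/2) = -947/713 - 3220/29/2 = -947/713 - 3220*2/29 = -947/713 - 6440/29 = -4619183/20677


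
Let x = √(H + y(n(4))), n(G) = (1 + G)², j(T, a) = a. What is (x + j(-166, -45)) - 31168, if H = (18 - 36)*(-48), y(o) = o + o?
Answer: -31213 + √914 ≈ -31183.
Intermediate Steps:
y(o) = 2*o
H = 864 (H = -18*(-48) = 864)
x = √914 (x = √(864 + 2*(1 + 4)²) = √(864 + 2*5²) = √(864 + 2*25) = √(864 + 50) = √914 ≈ 30.232)
(x + j(-166, -45)) - 31168 = (√914 - 45) - 31168 = (-45 + √914) - 31168 = -31213 + √914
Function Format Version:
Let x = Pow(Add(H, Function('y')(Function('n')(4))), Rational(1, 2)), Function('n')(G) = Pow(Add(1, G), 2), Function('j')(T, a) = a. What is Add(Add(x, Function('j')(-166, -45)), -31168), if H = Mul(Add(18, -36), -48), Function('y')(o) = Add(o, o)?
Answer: Add(-31213, Pow(914, Rational(1, 2))) ≈ -31183.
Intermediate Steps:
Function('y')(o) = Mul(2, o)
H = 864 (H = Mul(-18, -48) = 864)
x = Pow(914, Rational(1, 2)) (x = Pow(Add(864, Mul(2, Pow(Add(1, 4), 2))), Rational(1, 2)) = Pow(Add(864, Mul(2, Pow(5, 2))), Rational(1, 2)) = Pow(Add(864, Mul(2, 25)), Rational(1, 2)) = Pow(Add(864, 50), Rational(1, 2)) = Pow(914, Rational(1, 2)) ≈ 30.232)
Add(Add(x, Function('j')(-166, -45)), -31168) = Add(Add(Pow(914, Rational(1, 2)), -45), -31168) = Add(Add(-45, Pow(914, Rational(1, 2))), -31168) = Add(-31213, Pow(914, Rational(1, 2)))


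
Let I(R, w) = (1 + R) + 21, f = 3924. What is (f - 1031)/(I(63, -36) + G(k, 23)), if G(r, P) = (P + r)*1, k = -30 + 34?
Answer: 2893/112 ≈ 25.830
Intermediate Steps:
k = 4
I(R, w) = 22 + R
G(r, P) = P + r
(f - 1031)/(I(63, -36) + G(k, 23)) = (3924 - 1031)/((22 + 63) + (23 + 4)) = 2893/(85 + 27) = 2893/112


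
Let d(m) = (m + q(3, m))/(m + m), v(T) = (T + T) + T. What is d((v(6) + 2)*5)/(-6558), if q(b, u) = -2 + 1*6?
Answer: -13/163950 ≈ -7.9292e-5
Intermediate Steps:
v(T) = 3*T (v(T) = 2*T + T = 3*T)
q(b, u) = 4 (q(b, u) = -2 + 6 = 4)
d(m) = (4 + m)/(2*m) (d(m) = (m + 4)/(m + m) = (4 + m)/((2*m)) = (4 + m)*(1/(2*m)) = (4 + m)/(2*m))
d((v(6) + 2)*5)/(-6558) = ((4 + (3*6 + 2)*5)/(2*(((3*6 + 2)*5))))/(-6558) = ((4 + (18 + 2)*5)/(2*(((18 + 2)*5))))*(-1/6558) = ((4 + 20*5)/(2*((20*5))))*(-1/6558) = ((½)*(4 + 100)/100)*(-1/6558) = ((½)*(1/100)*104)*(-1/6558) = (13/25)*(-1/6558) = -13/163950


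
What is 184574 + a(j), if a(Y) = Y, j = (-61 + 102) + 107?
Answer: 184722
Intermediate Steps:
j = 148 (j = 41 + 107 = 148)
184574 + a(j) = 184574 + 148 = 184722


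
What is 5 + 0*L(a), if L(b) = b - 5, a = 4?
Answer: 5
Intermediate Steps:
L(b) = -5 + b
5 + 0*L(a) = 5 + 0*(-5 + 4) = 5 + 0*(-1) = 5 + 0 = 5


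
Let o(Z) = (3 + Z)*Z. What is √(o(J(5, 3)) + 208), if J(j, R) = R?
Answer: √226 ≈ 15.033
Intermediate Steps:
o(Z) = Z*(3 + Z)
√(o(J(5, 3)) + 208) = √(3*(3 + 3) + 208) = √(3*6 + 208) = √(18 + 208) = √226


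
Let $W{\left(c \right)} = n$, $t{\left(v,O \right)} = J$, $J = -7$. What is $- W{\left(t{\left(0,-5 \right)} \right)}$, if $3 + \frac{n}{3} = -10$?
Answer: $39$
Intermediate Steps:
$n = -39$ ($n = -9 + 3 \left(-10\right) = -9 - 30 = -39$)
$t{\left(v,O \right)} = -7$
$W{\left(c \right)} = -39$
$- W{\left(t{\left(0,-5 \right)} \right)} = \left(-1\right) \left(-39\right) = 39$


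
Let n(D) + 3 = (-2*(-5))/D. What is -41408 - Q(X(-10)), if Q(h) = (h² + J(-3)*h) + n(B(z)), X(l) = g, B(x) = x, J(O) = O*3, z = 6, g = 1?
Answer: -124196/3 ≈ -41399.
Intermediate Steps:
J(O) = 3*O
X(l) = 1
n(D) = -3 + 10/D (n(D) = -3 + (-2*(-5))/D = -3 + 10/D)
Q(h) = -4/3 + h² - 9*h (Q(h) = (h² + (3*(-3))*h) + (-3 + 10/6) = (h² - 9*h) + (-3 + 10*(⅙)) = (h² - 9*h) + (-3 + 5/3) = (h² - 9*h) - 4/3 = -4/3 + h² - 9*h)
-41408 - Q(X(-10)) = -41408 - (-4/3 + 1² - 9*1) = -41408 - (-4/3 + 1 - 9) = -41408 - 1*(-28/3) = -41408 + 28/3 = -124196/3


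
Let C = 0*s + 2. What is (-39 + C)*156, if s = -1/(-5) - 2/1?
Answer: -5772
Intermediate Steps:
s = -9/5 (s = -1*(-⅕) - 2*1 = ⅕ - 2 = -9/5 ≈ -1.8000)
C = 2 (C = 0*(-9/5) + 2 = 0 + 2 = 2)
(-39 + C)*156 = (-39 + 2)*156 = -37*156 = -5772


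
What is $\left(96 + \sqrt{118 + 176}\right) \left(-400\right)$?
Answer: $-38400 - 2800 \sqrt{6} \approx -45259.0$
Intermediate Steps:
$\left(96 + \sqrt{118 + 176}\right) \left(-400\right) = \left(96 + \sqrt{294}\right) \left(-400\right) = \left(96 + 7 \sqrt{6}\right) \left(-400\right) = -38400 - 2800 \sqrt{6}$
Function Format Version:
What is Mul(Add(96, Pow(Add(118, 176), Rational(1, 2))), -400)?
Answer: Add(-38400, Mul(-2800, Pow(6, Rational(1, 2)))) ≈ -45259.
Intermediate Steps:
Mul(Add(96, Pow(Add(118, 176), Rational(1, 2))), -400) = Mul(Add(96, Pow(294, Rational(1, 2))), -400) = Mul(Add(96, Mul(7, Pow(6, Rational(1, 2)))), -400) = Add(-38400, Mul(-2800, Pow(6, Rational(1, 2))))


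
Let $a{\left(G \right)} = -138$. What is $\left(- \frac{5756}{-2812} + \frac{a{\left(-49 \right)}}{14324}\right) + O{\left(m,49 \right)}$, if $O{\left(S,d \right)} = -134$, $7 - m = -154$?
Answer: $- \frac{664417113}{5034886} \approx -131.96$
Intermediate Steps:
$m = 161$ ($m = 7 - -154 = 7 + 154 = 161$)
$\left(- \frac{5756}{-2812} + \frac{a{\left(-49 \right)}}{14324}\right) + O{\left(m,49 \right)} = \left(- \frac{5756}{-2812} - \frac{138}{14324}\right) - 134 = \left(\left(-5756\right) \left(- \frac{1}{2812}\right) - \frac{69}{7162}\right) - 134 = \left(\frac{1439}{703} - \frac{69}{7162}\right) - 134 = \frac{10257611}{5034886} - 134 = - \frac{664417113}{5034886}$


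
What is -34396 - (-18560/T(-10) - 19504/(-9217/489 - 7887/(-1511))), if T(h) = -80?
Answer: -22695002653/629384 ≈ -36059.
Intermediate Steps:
-34396 - (-18560/T(-10) - 19504/(-9217/489 - 7887/(-1511))) = -34396 - (-18560/(-80) - 19504/(-9217/489 - 7887/(-1511))) = -34396 - (-18560*(-1/80) - 19504/(-9217*1/489 - 7887*(-1/1511))) = -34396 - (232 - 19504/(-9217/489 + 7887/1511)) = -34396 - (232 - 19504/(-10070144/738879)) = -34396 - (232 - 19504*(-738879/10070144)) = -34396 - (232 + 900693501/629384) = -34396 - 1*1046710589/629384 = -34396 - 1046710589/629384 = -22695002653/629384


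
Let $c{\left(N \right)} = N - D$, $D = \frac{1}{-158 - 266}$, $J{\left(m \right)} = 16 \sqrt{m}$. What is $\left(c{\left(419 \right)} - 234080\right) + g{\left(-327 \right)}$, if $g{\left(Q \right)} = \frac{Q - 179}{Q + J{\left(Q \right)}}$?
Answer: $- \frac{99071895}{424} + \frac{736 i \sqrt{327}}{17331} \approx -2.3366 \cdot 10^{5} + 0.76794 i$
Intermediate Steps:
$D = - \frac{1}{424}$ ($D = \frac{1}{-424} = - \frac{1}{424} \approx -0.0023585$)
$c{\left(N \right)} = \frac{1}{424} + N$ ($c{\left(N \right)} = N - - \frac{1}{424} = N + \frac{1}{424} = \frac{1}{424} + N$)
$g{\left(Q \right)} = \frac{-179 + Q}{Q + 16 \sqrt{Q}}$ ($g{\left(Q \right)} = \frac{Q - 179}{Q + 16 \sqrt{Q}} = \frac{-179 + Q}{Q + 16 \sqrt{Q}}$)
$\left(c{\left(419 \right)} - 234080\right) + g{\left(-327 \right)} = \left(\left(\frac{1}{424} + 419\right) - 234080\right) + \frac{-179 - 327}{-327 + 16 \sqrt{-327}} = \left(\frac{177657}{424} - 234080\right) + \frac{1}{-327 + 16 i \sqrt{327}} \left(-506\right) = - \frac{99072263}{424} + \frac{1}{-327 + 16 i \sqrt{327}} \left(-506\right) = - \frac{99072263}{424} - \frac{506}{-327 + 16 i \sqrt{327}}$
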